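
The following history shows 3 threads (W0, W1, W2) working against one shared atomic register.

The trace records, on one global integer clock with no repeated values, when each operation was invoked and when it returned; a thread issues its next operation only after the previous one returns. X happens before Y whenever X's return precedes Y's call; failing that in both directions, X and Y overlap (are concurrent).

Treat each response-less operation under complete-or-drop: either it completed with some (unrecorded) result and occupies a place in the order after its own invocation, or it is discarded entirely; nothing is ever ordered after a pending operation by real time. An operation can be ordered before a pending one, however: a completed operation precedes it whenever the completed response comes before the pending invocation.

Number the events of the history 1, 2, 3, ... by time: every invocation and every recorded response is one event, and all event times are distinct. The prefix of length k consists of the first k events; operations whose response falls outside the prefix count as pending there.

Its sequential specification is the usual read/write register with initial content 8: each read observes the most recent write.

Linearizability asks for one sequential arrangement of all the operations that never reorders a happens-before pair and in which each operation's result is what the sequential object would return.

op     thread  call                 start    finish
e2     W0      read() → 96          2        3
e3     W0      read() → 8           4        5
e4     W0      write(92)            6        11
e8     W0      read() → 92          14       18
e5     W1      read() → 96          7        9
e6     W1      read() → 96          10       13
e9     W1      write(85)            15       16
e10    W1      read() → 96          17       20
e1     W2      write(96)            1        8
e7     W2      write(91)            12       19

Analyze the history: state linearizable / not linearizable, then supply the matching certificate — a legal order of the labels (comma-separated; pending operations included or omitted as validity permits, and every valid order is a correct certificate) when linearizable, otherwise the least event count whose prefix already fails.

through event 4 a valid linearization exists; event 5 (e3 responding at time 5) ends that
the completed operations (2 total) allow one real-time order; the atomic register replay rejects it
including or dropping the 1 pending operation (e1) in any combination fails
sample order e2, e3 (pending dropped) stalls at step 1 — e2 read() → 96 has no legal effect

not linearizable — minimal violating prefix: 5 events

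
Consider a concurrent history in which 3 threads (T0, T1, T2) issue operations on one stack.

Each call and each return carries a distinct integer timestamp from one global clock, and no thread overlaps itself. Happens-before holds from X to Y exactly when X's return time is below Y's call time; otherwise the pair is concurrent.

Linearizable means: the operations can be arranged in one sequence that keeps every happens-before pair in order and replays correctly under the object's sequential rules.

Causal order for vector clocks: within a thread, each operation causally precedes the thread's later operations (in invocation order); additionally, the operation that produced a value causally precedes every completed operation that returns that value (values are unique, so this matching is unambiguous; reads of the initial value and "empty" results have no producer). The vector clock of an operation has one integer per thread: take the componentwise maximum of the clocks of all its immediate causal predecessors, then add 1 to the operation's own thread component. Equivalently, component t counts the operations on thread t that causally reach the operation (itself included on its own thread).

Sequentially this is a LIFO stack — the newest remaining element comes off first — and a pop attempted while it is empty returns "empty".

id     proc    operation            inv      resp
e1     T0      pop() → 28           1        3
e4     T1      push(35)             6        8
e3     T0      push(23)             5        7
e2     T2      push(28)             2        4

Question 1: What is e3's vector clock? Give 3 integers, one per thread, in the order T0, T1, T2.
Answer: (2, 0, 1)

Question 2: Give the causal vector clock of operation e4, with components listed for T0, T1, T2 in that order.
Answer: (0, 1, 0)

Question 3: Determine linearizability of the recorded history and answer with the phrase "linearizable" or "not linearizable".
witness order: e2, e1, e3, e4
1. e2 push(28), leaving stack <28>
2. e1 pop() → 28, leaving stack <>
3. e3 push(23), leaving stack <23>
4. e4 push(35), leaving stack <23,35>

linearizable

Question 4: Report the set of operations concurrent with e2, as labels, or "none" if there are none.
Answer: e1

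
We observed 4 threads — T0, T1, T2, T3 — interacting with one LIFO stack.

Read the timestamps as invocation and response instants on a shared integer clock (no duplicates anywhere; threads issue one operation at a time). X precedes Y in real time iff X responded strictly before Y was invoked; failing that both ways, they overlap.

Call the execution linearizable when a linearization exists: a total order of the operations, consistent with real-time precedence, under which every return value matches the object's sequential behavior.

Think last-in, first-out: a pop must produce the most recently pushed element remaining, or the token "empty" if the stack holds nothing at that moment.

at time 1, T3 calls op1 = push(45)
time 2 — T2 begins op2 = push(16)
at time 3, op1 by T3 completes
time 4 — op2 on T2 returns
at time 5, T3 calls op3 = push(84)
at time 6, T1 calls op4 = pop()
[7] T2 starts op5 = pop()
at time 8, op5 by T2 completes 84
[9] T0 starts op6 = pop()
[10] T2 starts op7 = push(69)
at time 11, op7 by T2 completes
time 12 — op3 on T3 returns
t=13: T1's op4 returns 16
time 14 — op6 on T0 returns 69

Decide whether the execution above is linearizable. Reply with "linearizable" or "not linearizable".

one valid linearization: op1, op2, op3, op5, op4, op7, op6
1. op1 push(45), leaving stack <45>
2. op2 push(16), leaving stack <45,16>
3. op3 push(84), leaving stack <45,16,84>
4. op5 pop() → 84, leaving stack <45,16>
5. op4 pop() → 16, leaving stack <45>
6. op7 push(69), leaving stack <45,69>
7. op6 pop() → 69, leaving stack <45>

linearizable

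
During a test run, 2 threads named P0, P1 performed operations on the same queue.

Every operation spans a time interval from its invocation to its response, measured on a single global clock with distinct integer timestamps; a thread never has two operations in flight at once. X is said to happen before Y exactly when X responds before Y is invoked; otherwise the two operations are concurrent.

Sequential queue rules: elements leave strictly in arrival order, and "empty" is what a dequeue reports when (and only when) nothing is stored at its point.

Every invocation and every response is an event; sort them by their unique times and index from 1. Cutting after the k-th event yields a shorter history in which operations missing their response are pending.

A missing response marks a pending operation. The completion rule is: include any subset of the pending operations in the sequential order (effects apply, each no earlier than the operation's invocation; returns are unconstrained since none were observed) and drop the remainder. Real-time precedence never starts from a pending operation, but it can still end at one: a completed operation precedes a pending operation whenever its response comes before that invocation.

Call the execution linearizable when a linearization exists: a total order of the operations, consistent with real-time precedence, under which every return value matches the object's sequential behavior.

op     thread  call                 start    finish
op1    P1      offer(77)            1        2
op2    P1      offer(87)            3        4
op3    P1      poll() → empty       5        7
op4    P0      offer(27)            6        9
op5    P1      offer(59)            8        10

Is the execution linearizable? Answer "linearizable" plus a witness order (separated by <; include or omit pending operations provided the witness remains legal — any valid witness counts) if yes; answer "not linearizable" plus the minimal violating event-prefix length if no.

prefix check: 1..6 passes, 1..7 fails once op3's time-7 response joins
exactly one order of the 3 completed ops respects real time; the queue replay fails
completion choices over the 1 pending operation (op4) were checked; none helps
for example op1, op2, op3 (pending dropped) fails at step 3: op3 poll() → empty is not legal there

not linearizable — minimal violating prefix: 7 events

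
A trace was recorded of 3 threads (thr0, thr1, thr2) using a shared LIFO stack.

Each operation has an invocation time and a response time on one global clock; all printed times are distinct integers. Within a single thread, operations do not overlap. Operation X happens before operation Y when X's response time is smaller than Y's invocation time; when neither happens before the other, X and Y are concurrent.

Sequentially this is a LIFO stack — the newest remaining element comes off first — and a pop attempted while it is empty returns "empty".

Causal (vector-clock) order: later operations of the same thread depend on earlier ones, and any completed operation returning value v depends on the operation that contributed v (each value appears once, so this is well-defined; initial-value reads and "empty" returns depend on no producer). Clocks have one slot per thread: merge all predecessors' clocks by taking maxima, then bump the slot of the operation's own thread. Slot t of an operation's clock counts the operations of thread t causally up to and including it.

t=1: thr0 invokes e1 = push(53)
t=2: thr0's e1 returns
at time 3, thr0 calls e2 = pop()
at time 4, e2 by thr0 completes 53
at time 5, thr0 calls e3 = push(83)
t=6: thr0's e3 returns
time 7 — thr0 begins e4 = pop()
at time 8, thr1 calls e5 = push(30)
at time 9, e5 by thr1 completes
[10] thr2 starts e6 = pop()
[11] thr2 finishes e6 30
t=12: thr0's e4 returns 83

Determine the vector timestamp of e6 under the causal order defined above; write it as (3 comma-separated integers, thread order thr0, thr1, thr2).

e5, invoked 8, has no incoming edges; only thr1's bump applies → (0, 1, 0)
e1, invoked 1, has no incoming edges; only thr0's bump applies → (1, 0, 0)
invoked at 10, e6 merges VC(e5)=(0, 1, 0) and bumps thr2's slot → (0, 1, 1)
invoked at 3, e2 merges VC(e1)=(1, 0, 0) and bumps thr0's slot → (2, 0, 0)
invoked at 5, e3 merges VC(e2)=(2, 0, 0) and bumps thr0's slot → (3, 0, 0)
invoked at 7, e4 merges VC(e3)=(3, 0, 0) and bumps thr0's slot → (4, 0, 0)
target: VC(e6) = (0, 1, 1)

(0, 1, 1)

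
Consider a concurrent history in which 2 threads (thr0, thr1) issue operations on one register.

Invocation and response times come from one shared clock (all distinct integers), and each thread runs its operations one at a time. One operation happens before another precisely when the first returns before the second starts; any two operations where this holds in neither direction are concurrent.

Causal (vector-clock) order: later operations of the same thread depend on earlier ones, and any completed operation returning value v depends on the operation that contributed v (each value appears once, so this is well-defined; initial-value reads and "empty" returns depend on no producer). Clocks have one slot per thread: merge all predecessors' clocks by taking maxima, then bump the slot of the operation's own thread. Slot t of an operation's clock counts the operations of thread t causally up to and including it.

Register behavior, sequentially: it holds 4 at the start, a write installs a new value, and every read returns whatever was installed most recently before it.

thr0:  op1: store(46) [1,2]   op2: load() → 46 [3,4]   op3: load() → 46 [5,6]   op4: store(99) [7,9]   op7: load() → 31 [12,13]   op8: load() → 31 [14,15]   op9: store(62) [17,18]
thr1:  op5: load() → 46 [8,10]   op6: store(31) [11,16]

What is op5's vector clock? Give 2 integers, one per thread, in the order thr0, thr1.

(1, 1)

root op op1, invoked 1: fresh clock plus thr0's own tick → (1, 0)
merge at op5 (invoked 8): VC(op1)=(1, 0), own-thread bump on thr1 → (1, 1)
merge at op2 (invoked 3): VC(op1)=(1, 0), own-thread bump on thr0 → (2, 0)
merge at op6 (invoked 11): VC(op5)=(1, 1), own-thread bump on thr1 → (1, 2)
merge at op3 (invoked 5): VC(op1)=(1, 0), VC(op2)=(2, 0), own-thread bump on thr0 → (3, 0)
merge at op4 (invoked 7): VC(op3)=(3, 0), own-thread bump on thr0 → (4, 0)
merge at op7 (invoked 12): VC(op4)=(4, 0), VC(op6)=(1, 2), own-thread bump on thr0 → (5, 2)
merge at op8 (invoked 14): VC(op6)=(1, 2), VC(op7)=(5, 2), own-thread bump on thr0 → (6, 2)
merge at op9 (invoked 17): VC(op8)=(6, 2), own-thread bump on thr0 → (7, 2)
target: VC(op5) = (1, 1)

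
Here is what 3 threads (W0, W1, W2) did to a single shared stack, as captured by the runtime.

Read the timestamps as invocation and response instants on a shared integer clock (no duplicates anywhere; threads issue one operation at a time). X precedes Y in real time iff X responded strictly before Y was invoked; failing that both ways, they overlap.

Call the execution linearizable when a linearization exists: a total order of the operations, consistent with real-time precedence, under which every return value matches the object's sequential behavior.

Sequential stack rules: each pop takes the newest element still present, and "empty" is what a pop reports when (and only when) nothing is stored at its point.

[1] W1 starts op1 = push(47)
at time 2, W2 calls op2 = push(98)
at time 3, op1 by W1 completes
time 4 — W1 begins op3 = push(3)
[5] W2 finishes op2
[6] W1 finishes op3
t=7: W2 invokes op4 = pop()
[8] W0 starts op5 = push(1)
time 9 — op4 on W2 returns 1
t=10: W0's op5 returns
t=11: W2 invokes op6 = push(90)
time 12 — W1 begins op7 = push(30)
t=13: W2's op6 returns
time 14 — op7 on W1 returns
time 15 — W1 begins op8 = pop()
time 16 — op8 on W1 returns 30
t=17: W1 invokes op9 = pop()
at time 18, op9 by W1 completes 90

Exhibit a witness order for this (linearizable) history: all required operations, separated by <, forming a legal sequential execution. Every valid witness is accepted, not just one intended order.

step 1: op1 push(47) — stack <47>
step 2: op2 push(98) — stack <47,98>
step 3: op3 push(3) — stack <47,98,3>
step 4: op5 push(1) — stack <47,98,3,1>
step 5: op4 pop() → 1 — stack <47,98,3>
step 6: op6 push(90) — stack <47,98,3,90>
step 7: op7 push(30) — stack <47,98,3,90,30>
step 8: op8 pop() → 30 — stack <47,98,3,90>
step 9: op9 pop() → 90 — stack <47,98,3>

op1 < op2 < op3 < op5 < op4 < op6 < op7 < op8 < op9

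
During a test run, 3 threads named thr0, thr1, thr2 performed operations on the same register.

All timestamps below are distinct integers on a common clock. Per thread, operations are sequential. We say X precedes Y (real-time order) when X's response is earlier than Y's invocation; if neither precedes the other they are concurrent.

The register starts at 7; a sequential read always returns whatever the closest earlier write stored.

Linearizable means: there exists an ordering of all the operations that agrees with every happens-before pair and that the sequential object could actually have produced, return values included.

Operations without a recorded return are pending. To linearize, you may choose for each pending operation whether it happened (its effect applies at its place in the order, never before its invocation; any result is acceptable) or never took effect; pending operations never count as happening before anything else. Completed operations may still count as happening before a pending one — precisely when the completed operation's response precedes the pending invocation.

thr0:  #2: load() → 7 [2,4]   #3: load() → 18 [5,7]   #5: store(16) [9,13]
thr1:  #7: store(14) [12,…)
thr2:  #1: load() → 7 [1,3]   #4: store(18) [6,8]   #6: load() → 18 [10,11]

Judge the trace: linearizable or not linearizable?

a witness: #1, #2, #4, #3, #6, #5
1. #1 load() → 7, leaving value 7
2. #2 load() → 7, leaving value 7
3. #4 store(18), leaving value 18
4. #3 load() → 18, leaving value 18
5. #6 load() → 18, leaving value 18
6. #5 store(16), leaving value 16

linearizable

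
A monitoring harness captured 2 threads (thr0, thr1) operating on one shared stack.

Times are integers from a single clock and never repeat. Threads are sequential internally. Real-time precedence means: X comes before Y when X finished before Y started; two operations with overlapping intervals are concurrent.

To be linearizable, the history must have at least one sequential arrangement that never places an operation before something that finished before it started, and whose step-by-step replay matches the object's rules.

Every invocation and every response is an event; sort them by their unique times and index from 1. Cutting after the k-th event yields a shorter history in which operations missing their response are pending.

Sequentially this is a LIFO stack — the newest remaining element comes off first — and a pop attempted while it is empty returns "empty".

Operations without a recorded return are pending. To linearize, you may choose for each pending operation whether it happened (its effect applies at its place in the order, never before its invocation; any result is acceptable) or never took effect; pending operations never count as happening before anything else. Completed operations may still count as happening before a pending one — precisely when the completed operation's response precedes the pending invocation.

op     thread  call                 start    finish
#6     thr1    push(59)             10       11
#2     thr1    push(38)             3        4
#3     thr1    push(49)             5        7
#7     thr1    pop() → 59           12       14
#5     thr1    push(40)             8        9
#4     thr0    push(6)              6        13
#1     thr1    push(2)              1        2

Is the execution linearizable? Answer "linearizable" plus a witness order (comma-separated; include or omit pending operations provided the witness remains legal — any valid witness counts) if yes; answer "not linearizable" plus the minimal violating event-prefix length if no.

linearizable — witness: #1, #2, #3, #4, #5, #6, #7

after step 1 (#1 push(2)): stack <2>
after step 2 (#2 push(38)): stack <2,38>
after step 3 (#3 push(49)): stack <2,38,49>
after step 4 (#4 push(6)): stack <2,38,49,6>
after step 5 (#5 push(40)): stack <2,38,49,6,40>
after step 6 (#6 push(59)): stack <2,38,49,6,40,59>
after step 7 (#7 pop() → 59): stack <2,38,49,6,40>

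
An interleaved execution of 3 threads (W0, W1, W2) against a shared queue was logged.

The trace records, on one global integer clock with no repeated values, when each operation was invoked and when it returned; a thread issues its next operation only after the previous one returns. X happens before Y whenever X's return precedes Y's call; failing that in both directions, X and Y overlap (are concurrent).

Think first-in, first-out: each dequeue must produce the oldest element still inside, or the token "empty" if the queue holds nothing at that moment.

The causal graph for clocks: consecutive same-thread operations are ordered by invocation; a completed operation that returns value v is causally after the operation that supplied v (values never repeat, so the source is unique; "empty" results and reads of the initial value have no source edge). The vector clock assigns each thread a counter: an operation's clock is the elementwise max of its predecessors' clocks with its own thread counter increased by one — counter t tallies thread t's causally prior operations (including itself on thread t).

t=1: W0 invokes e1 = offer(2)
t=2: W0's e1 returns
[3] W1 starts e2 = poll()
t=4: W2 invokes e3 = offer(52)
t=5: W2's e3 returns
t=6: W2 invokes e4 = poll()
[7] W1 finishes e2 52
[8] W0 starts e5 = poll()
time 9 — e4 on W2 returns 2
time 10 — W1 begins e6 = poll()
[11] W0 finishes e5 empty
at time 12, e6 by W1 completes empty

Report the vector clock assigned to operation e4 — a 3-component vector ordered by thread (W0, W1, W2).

e3 (invocation 4): nothing precedes it; W2's component alone gives (0, 0, 1)
e1 (invocation 1): nothing precedes it; W0's component alone gives (1, 0, 0)
e2, invoked 3, takes VC(e3)=(0, 0, 1) under max, adds 1 for W1 → (0, 1, 1)
e5, invoked 8, takes VC(e1)=(1, 0, 0) under max, adds 1 for W0 → (2, 0, 0)
e6, invoked 10, takes VC(e2)=(0, 1, 1) under max, adds 1 for W1 → (0, 2, 1)
e4, invoked 6, takes VC(e1)=(1, 0, 0), VC(e3)=(0, 0, 1) under max, adds 1 for W2 → (1, 0, 2)
target: VC(e4) = (1, 0, 2)

(1, 0, 2)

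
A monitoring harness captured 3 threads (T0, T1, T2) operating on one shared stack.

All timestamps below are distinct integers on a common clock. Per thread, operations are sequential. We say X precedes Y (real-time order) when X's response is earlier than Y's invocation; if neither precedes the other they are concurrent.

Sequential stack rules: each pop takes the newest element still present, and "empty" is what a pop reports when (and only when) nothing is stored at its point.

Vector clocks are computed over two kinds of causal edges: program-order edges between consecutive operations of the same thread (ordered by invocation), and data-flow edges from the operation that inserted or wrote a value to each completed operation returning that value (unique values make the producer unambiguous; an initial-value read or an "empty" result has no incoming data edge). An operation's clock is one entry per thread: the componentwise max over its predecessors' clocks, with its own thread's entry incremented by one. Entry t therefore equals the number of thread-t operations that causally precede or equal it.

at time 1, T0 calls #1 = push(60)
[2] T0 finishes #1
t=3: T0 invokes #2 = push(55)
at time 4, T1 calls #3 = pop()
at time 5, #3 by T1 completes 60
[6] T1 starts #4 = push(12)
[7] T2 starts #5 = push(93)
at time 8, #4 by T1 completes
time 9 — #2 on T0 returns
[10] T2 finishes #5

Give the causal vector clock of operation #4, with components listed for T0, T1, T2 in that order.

(1, 2, 0)

#5 (invocation 7): nothing precedes it; T2's component alone gives (0, 0, 1)
#1 (invocation 1): nothing precedes it; T0's component alone gives (1, 0, 0)
invoked at 4, #3 merges VC(#1)=(1, 0, 0) and bumps T1's slot → (1, 1, 0)
invoked at 3, #2 merges VC(#1)=(1, 0, 0) and bumps T0's slot → (2, 0, 0)
invoked at 6, #4 merges VC(#3)=(1, 1, 0) and bumps T1's slot → (1, 2, 0)
target: VC(#4) = (1, 2, 0)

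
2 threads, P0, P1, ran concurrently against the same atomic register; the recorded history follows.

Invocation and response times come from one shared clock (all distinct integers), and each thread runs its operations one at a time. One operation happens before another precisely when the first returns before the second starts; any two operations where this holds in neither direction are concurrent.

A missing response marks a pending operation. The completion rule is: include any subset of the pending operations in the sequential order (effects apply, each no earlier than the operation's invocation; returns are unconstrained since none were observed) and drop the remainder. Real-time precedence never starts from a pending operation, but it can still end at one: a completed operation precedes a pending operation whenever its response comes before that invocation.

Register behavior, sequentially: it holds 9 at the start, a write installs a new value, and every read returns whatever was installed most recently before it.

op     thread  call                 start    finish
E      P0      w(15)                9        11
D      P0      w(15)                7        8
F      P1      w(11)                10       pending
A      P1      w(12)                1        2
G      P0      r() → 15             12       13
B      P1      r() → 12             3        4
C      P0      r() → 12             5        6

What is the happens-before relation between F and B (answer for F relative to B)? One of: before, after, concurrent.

after

F spans [10,…), B spans [3,4]
resp(B)=4 < inv(F)=10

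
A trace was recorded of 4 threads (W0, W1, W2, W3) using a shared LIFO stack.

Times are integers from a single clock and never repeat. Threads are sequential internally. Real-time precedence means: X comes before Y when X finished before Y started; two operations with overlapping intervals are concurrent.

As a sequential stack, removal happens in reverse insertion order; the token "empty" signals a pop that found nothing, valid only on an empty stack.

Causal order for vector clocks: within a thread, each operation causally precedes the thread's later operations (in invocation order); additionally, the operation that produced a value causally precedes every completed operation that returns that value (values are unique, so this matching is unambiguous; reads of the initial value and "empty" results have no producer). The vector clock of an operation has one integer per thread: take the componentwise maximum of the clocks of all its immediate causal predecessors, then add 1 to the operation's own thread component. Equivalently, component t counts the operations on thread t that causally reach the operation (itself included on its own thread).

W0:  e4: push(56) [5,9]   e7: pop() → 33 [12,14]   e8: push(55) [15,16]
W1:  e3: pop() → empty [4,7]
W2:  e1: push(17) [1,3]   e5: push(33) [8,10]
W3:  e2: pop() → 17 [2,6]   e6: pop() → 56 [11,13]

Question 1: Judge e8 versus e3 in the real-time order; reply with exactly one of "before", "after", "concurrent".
Answer: after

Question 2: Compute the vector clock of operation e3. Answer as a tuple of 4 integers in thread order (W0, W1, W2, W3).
Answer: (0, 1, 0, 0)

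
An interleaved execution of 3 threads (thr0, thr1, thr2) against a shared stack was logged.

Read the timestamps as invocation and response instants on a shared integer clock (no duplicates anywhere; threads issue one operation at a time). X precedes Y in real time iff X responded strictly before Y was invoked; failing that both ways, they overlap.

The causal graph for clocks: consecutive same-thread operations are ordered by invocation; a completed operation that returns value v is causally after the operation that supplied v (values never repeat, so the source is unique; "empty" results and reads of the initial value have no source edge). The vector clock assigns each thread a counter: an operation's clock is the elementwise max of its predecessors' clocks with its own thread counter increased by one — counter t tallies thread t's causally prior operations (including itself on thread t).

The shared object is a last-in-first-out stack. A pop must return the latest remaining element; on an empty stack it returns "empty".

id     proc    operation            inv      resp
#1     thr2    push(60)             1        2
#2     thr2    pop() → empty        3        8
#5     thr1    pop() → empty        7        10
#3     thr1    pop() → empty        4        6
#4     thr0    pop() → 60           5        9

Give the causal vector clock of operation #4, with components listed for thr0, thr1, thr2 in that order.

invoked at 1, #1 has no predecessors; its own thr2 bump gives (0, 0, 1)
invoked at 4, #3 has no predecessors; its own thr1 bump gives (0, 1, 0)
#2 (invocation 3): componentwise max over VC(#1)=(0, 0, 1), +1 at thr2, giving (0, 0, 2)
#5 (invocation 7): componentwise max over VC(#3)=(0, 1, 0), +1 at thr1, giving (0, 2, 0)
#4 (invocation 5): componentwise max over VC(#1)=(0, 0, 1), +1 at thr0, giving (1, 0, 1)
target: VC(#4) = (1, 0, 1)

(1, 0, 1)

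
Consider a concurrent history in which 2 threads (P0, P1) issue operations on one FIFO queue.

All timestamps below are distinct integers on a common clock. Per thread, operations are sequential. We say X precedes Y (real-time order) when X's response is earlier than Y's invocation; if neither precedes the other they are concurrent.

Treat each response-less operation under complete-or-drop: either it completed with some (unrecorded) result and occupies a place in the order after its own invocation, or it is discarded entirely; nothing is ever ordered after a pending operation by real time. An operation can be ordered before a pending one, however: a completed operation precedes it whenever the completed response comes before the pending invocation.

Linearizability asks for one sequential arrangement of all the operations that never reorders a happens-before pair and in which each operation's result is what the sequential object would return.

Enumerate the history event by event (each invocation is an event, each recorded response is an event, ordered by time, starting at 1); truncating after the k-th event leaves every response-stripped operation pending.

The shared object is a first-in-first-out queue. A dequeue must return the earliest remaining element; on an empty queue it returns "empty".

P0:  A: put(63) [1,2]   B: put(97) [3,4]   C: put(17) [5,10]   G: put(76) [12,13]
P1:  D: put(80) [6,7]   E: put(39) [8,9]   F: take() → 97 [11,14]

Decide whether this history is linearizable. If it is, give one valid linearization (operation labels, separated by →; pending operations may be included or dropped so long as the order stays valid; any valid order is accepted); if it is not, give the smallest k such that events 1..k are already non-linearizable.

already the first 14 events (up to F's response at time 14) admit no linearization; the first 13 still do
no legal order exists: 6 real-time-consistent candidates over 7 completed FIFO queue operations, all rejected
sample order A, B, C, D, E, F, G stalls at step 6 — F take() → 97 has no legal effect
sample order A, B, C, D, E, G, F stalls at step 7 — F take() → 97 has no legal effect

not linearizable — minimal violating prefix: 14 events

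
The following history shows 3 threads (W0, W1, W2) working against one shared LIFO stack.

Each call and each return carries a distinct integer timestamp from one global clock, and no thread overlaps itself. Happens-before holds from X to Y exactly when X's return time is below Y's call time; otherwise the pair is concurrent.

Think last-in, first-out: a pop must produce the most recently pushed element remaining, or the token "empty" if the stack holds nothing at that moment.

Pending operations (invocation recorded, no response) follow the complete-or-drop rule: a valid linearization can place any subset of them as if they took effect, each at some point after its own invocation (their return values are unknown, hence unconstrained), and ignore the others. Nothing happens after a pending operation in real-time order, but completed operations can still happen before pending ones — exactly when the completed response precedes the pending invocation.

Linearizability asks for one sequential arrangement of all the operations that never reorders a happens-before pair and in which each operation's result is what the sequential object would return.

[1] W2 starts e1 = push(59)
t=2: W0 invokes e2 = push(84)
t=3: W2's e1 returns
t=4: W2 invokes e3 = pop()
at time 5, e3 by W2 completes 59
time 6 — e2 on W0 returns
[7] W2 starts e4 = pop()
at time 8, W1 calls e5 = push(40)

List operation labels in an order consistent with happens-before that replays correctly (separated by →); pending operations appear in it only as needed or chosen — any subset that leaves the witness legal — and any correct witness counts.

after step 1 (e1 push(59)): stack <59>
after step 2 (e3 pop() → 59): stack <>
after step 3 (e2 push(84)): stack <84>

e1 → e3 → e2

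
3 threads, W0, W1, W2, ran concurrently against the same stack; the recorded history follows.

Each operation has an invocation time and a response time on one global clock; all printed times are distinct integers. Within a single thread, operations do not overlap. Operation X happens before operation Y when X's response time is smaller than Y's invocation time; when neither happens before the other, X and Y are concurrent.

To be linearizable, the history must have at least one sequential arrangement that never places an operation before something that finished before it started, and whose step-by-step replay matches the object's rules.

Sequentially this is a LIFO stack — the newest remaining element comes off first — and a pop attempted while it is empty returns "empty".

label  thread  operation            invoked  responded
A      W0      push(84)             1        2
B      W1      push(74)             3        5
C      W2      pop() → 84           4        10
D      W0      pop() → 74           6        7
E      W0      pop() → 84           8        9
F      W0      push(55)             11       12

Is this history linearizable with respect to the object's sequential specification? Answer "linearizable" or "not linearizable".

through event 9 a valid linearization exists; event 10 (C responding at time 10) ends that
the 5 completed operations admit 4 real-time orders; each fails the stack replay
for example A, B, C, D, E fails at step 3: C pop() → 84 is not legal there
for example A, B, D, C, E fails at step 5: E pop() → 84 is not legal there

not linearizable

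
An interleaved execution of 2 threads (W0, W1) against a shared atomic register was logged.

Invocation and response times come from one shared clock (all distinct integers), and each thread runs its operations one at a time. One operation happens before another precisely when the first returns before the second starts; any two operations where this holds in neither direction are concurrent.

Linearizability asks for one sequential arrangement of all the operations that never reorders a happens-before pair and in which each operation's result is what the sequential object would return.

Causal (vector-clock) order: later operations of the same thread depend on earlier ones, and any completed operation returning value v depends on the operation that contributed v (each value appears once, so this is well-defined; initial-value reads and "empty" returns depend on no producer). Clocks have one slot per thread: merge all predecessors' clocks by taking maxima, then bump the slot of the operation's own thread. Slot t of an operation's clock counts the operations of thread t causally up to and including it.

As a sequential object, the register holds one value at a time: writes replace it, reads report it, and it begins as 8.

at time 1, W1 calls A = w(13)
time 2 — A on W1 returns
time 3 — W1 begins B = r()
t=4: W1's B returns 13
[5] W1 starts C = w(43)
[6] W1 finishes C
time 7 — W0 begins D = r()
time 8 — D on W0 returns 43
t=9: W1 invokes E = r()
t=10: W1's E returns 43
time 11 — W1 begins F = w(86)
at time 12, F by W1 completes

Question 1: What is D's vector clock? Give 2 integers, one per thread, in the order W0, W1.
(1, 3)

no predecessors for A (invoked 1): W1 increments from zero → (0, 1)
B, invoked 3, takes VC(A)=(0, 1) under max, adds 1 for W1 → (0, 2)
C, invoked 5, takes VC(B)=(0, 2) under max, adds 1 for W1 → (0, 3)
E, invoked 9, takes VC(C)=(0, 3) under max, adds 1 for W1 → (0, 4)
D, invoked 7, takes VC(C)=(0, 3) under max, adds 1 for W0 → (1, 3)
F, invoked 11, takes VC(E)=(0, 4) under max, adds 1 for W1 → (0, 5)
target: VC(D) = (1, 3)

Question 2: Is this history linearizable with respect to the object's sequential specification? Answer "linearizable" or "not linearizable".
linearizable

one valid linearization: A, B, C, D, E, F
1. A w(13), leaving value 13
2. B r() → 13, leaving value 13
3. C w(43), leaving value 43
4. D r() → 43, leaving value 43
5. E r() → 43, leaving value 43
6. F w(86), leaving value 86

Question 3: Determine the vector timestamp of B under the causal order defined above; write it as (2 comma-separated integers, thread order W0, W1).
(0, 2)

VC(A, invoked at 1): no causal predecessors; +1 on W1 → (0, 1)
invoked at 3, B merges VC(A)=(0, 1) and bumps W1's slot → (0, 2)
invoked at 5, C merges VC(B)=(0, 2) and bumps W1's slot → (0, 3)
invoked at 9, E merges VC(C)=(0, 3) and bumps W1's slot → (0, 4)
invoked at 7, D merges VC(C)=(0, 3) and bumps W0's slot → (1, 3)
invoked at 11, F merges VC(E)=(0, 4) and bumps W1's slot → (0, 5)
target: VC(B) = (0, 2)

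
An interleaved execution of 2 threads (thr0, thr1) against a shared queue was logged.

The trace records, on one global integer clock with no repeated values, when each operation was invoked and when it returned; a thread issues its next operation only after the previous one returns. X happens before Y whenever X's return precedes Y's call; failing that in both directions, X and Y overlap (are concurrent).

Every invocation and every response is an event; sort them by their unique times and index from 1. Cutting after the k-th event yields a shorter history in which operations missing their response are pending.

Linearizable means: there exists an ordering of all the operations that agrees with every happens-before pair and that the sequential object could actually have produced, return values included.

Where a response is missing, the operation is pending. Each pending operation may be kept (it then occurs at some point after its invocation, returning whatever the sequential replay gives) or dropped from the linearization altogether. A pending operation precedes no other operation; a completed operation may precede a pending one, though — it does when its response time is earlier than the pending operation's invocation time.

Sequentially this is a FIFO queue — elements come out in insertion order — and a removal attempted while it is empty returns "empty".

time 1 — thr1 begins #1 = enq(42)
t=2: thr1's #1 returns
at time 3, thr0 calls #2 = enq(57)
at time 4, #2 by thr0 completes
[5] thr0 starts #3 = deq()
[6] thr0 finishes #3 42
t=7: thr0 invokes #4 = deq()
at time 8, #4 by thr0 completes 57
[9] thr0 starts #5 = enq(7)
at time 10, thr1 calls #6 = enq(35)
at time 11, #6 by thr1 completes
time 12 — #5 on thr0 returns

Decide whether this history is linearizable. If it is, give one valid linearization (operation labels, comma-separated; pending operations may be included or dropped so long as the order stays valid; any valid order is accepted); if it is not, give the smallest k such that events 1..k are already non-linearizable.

linearizable — witness: #1, #2, #3, #4, #5, #6

1. #1 enq(42), leaving queue <42>
2. #2 enq(57), leaving queue <42,57>
3. #3 deq() → 42, leaving queue <57>
4. #4 deq() → 57, leaving queue <>
5. #5 enq(7), leaving queue <7>
6. #6 enq(35), leaving queue <7,35>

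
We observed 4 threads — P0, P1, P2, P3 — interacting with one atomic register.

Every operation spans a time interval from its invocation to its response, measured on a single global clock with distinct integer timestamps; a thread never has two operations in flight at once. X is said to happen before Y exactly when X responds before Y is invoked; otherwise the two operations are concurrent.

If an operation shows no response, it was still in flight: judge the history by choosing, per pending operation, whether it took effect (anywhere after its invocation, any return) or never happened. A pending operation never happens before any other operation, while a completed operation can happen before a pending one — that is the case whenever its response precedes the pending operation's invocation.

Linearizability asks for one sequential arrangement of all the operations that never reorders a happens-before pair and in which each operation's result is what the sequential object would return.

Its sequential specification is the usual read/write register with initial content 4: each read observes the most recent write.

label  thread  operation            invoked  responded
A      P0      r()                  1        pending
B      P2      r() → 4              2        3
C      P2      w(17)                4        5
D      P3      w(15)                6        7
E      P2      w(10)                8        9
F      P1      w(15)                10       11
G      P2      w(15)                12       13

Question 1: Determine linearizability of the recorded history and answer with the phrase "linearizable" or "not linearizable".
linearizable

a witness: A, B, C, D, E, F, G
step 1: A r() (pending, included) — value 4
step 2: B r() → 4 — value 4
step 3: C w(17) — value 17
step 4: D w(15) — value 15
step 5: E w(10) — value 10
step 6: F w(15) — value 15
step 7: G w(15) — value 15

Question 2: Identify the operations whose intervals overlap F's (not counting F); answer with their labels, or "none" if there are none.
Answer: A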